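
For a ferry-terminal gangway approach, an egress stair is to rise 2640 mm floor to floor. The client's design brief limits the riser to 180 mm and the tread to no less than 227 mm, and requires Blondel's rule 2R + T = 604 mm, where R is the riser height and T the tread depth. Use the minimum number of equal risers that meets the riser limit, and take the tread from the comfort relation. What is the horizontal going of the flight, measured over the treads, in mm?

2640 / 180 = 14.667 → round up to 15 risers.
Riser R = 2640 / 15 = 176 mm, within the 180 mm limit.
Tread T = 604 − 2 × 176 = 252 mm (≥ 227 mm).
Going = (15 − 1) × 252 = 3528 mm.

3528 mm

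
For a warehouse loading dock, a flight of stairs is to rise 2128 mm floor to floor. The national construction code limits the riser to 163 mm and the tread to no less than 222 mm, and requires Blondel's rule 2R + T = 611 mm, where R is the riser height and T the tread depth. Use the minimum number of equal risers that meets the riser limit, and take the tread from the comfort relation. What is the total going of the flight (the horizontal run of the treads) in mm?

3991 mm

At most 163 each: 2128/163 = 13.06, giving 14 risers.
Each riser is 2128/14 = 152 mm (≤ 163 mm).
Tread T = 611 − 2 × 152 = 307 mm (≥ 222 mm).
Going = (14 − 1) × 307 = 3991 mm.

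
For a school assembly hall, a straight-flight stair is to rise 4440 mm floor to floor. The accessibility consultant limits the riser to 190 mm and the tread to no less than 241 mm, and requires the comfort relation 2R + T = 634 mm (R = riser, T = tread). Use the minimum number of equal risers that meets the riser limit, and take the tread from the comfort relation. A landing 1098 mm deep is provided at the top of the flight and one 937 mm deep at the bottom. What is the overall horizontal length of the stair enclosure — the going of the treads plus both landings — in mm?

⌈4440/190⌉ = 24 risers.
Riser R = 4440 / 24 = 185 mm, within the 190 mm limit.
Tread T = 634 − 2 × 185 = 264 mm (≥ 241 mm).
Treads = 24 − 1 = 23; going = 23 × 264 = 6072 mm.
Enclosure = 6072 + 1098 + 937 = 8107 mm.

8107 mm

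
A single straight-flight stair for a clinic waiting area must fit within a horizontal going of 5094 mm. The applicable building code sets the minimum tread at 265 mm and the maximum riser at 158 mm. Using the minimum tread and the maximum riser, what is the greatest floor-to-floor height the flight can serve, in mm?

3160 mm

5094 / 265 = 19.22, so 19 treads fit.
Risers = treads + 1 = 20.
Maximum height = 20 × 158 = 3160 mm.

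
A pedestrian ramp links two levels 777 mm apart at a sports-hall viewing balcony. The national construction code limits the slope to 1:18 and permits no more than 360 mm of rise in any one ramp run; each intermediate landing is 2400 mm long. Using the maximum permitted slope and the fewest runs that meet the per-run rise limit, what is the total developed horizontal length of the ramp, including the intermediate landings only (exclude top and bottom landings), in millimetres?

⌈777/360⌉ = 3 ramp runs. That means 2 intermediate landings.
Horizontal run for 777 mm of rise at 1:18 is 777 × 18 = 13986 mm.
2 intermediate landings contribute 2 × 2400 = 4800 mm.
Total developed length = 13986 + 4800 = 18786 mm.

18786 mm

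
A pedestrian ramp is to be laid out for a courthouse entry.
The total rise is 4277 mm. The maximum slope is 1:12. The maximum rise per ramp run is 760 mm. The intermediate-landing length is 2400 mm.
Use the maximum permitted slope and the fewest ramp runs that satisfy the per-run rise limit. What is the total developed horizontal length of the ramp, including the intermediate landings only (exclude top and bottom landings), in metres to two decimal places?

4277 / 760 = 5.63, so 6 ramp runs are needed. That means 5 intermediate landings.
Horizontal run for 4277 mm of rise at 1:12 is 4277 × 12 = 51324 mm.
Intermediate landings: 5 × 2400 = 12000 mm.
Total developed length = 51324 + 12000 = 63324 mm.
= 63.32 m.

63.32 m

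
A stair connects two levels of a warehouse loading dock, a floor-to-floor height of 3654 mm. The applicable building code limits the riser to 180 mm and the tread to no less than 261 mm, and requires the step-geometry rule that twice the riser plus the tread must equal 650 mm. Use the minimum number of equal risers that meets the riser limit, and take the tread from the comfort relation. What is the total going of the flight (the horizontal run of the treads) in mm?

6040 mm

⌈3654/180⌉ = 21 risers.
Riser R = 3654 / 21 = 174 mm, within the 180 mm limit.
From 2R + T = 650: T = 650 − 348 = 302 mm.
Treads = 21 − 1 = 20; going = 20 × 302 = 6040 mm.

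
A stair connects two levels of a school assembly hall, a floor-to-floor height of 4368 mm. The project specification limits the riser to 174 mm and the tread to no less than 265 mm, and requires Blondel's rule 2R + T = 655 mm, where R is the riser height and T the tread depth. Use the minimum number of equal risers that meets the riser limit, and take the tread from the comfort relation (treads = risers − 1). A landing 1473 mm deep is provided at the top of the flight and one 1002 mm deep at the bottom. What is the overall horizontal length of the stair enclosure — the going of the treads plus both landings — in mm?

10450 mm

4368 / 174 = 25.103 → round up to 26 risers.
Each riser is 4368/26 = 168 mm (≤ 174 mm).
Tread T = 655 − 2 × 168 = 319 mm (≥ 265 mm).
26 risers give 25 treads; going = 25 × 319 = 7975 mm.
Add landings: 7975 + 1473 + 1002 = 10450 mm.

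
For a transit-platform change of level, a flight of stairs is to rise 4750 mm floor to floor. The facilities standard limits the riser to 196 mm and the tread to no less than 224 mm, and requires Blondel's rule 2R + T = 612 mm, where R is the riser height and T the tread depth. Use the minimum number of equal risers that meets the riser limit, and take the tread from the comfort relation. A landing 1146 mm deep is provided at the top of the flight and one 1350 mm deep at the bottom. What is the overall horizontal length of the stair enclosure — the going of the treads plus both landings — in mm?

At most 196 each: 4750/196 = 24.23, giving 25 risers.
Riser R = 4750 / 25 = 190 mm, within the 196 mm limit.
From 2R + T = 612: T = 612 − 380 = 232 mm.
25 risers give 24 treads; going = 24 × 232 = 5568 mm.
Enclosure = 5568 + 1146 + 1350 = 8064 mm.

8064 mm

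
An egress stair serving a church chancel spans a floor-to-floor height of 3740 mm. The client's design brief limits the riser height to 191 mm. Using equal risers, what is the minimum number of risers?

20 risers

3740 / 191 = 19.58, so 20 risers are needed.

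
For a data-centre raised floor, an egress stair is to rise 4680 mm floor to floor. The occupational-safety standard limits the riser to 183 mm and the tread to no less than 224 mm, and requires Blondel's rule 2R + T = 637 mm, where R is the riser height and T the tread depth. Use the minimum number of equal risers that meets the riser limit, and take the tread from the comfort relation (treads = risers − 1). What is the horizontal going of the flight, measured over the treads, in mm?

4680 / 183 = 25.574 → round up to 26 risers.
Each riser is 4680/26 = 180 mm (≤ 183 mm).
Tread T = 637 − 2 × 180 = 277 mm (≥ 224 mm).
26 risers give 25 treads; going = 25 × 277 = 6925 mm.

6925 mm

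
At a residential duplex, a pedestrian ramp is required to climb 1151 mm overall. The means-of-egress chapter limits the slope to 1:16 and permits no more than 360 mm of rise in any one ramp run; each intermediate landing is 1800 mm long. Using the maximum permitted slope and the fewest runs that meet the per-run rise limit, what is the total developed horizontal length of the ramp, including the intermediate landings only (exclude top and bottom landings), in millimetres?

1151 / 360 = 3.197 → round up to 4 ramp runs. That means 3 intermediate landings.
Horizontal run for 1151 mm of rise at 1:16 is 1151 × 16 = 18416 mm.
3 intermediate landings contribute 3 × 1800 = 5400 mm.
Developed length = 18416 + 5400 = 23816 mm.

23816 mm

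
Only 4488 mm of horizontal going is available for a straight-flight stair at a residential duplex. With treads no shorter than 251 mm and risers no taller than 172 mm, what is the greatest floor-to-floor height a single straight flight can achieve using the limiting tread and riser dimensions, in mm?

3096 mm

4488 / 251 = 17.88, so 17 treads fit.
Risers = treads + 1 = 18.
Maximum height = 18 × 172 = 3096 mm.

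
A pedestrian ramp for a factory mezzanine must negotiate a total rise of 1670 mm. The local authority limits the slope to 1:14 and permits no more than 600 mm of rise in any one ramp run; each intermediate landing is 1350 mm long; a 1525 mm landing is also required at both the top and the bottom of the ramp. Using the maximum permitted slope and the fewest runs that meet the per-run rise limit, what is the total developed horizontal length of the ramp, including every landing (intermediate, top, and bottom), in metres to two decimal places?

29.13 m

⌈1670/600⌉ = 3 ramp runs. That means 2 intermediate landings.
Ramp run (horizontal) at 1:14: 1670 × 14 = 23380 mm.
Intermediate landings: 2 × 1350 = 2700 mm.
Top and bottom landings: 2 × 1525 = 3050 mm.
Total = 23380 + 2700 + 3050 = 29130 mm.
= 29.13 m.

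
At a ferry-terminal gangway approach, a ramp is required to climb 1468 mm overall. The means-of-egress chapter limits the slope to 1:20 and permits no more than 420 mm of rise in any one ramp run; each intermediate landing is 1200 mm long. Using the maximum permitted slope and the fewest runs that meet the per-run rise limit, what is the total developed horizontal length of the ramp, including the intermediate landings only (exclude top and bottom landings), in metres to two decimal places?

32.96 m

⌈1468/420⌉ = 4 ramp runs. That means 3 intermediate landings.
Ramp run (horizontal) at 1:20: 1468 × 20 = 29360 mm.
3 intermediate landings contribute 3 × 1200 = 3600 mm.
Total developed length = 29360 + 3600 = 32960 mm.
= 32.96 m.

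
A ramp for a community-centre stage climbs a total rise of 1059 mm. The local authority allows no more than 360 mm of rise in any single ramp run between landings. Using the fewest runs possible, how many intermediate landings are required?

⌈1059/360⌉ = 3 ramp runs.
3 runs are separated by 2 intermediate landings.

2 intermediate landings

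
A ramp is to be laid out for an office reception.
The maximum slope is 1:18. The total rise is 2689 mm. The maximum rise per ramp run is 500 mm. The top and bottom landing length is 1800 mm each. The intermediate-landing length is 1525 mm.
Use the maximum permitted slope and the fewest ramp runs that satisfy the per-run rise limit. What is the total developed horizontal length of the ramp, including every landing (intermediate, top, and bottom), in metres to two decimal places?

⌈2689/500⌉ = 6 ramp runs. That means 5 intermediate landings.
Ramp run (horizontal) at 1:18: 2689 × 18 = 48402 mm.
5 intermediate landings contribute 5 × 1525 = 7625 mm.
Top and bottom landings: 2 × 1800 = 3600 mm.
Total = 48402 + 7625 + 3600 = 59627 mm.
= 59.63 m.

59.63 m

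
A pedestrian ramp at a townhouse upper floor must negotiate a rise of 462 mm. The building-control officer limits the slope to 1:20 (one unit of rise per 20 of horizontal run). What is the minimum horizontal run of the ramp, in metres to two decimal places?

9.24 m

At 1:20 the run is 20 × 462 = 9240 mm.
9240 mm = 9.24 m.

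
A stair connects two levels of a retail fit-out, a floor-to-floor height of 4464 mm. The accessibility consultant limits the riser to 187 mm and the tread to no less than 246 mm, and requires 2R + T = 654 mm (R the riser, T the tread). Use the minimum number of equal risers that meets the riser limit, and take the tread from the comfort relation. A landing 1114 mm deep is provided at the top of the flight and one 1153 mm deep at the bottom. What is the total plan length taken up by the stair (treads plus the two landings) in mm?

8753 mm

4464 / 187 = 23.87, so 24 risers are needed.
Each riser is 4464/24 = 186 mm (≤ 187 mm).
Tread T = 654 − 2 × 186 = 282 mm (≥ 246 mm).
24 risers give 23 treads; going = 23 × 282 = 6486 mm.
Enclosure = 6486 + 1114 + 1153 = 8753 mm.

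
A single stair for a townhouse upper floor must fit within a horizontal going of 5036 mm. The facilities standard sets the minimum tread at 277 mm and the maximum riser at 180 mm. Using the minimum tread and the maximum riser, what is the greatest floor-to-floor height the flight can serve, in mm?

5036 / 277 = 18.18, so 18 treads fit.
Risers = treads + 1 = 19.
Maximum height = 19 × 180 = 3420 mm.

3420 mm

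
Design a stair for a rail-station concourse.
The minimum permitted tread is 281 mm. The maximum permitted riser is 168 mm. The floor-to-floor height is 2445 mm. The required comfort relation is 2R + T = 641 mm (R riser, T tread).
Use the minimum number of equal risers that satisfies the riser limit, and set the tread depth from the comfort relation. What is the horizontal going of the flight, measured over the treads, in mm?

4410 mm

2445 / 168 = 14.55, so 15 risers are needed.
Each riser is 2445/15 = 163 mm (≤ 168 mm).
Tread T = 641 − 2 × 163 = 315 mm (≥ 281 mm).
Treads = 15 − 1 = 14; going = 14 × 315 = 4410 mm.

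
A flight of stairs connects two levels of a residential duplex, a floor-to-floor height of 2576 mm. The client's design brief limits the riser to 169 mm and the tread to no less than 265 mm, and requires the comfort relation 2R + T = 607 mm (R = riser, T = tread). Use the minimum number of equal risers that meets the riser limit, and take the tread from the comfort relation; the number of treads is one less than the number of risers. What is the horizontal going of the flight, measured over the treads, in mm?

⌈2576/169⌉ = 16 risers.
Riser R = 2576 / 16 = 161 mm, within the 169 mm limit.
From 2R + T = 607: T = 607 − 322 = 285 mm.
Treads = 16 − 1 = 15; going = 15 × 285 = 4275 mm.

4275 mm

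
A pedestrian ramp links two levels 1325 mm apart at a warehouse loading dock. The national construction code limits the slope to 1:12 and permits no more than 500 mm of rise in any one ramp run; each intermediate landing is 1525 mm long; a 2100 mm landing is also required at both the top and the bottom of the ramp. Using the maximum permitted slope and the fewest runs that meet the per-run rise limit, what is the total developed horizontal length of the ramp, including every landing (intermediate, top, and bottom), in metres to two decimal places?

1325 / 500 = 2.650 → round up to 3 ramp runs. That means 2 intermediate landings.
Horizontal run for 1325 mm of rise at 1:12 is 1325 × 12 = 15900 mm.
2 intermediate landings contribute 2 × 1525 = 3050 mm.
Top and bottom landings: 2 × 2100 = 4200 mm.
Total = 15900 + 3050 + 4200 = 23150 mm.
= 23.15 m.

23.15 m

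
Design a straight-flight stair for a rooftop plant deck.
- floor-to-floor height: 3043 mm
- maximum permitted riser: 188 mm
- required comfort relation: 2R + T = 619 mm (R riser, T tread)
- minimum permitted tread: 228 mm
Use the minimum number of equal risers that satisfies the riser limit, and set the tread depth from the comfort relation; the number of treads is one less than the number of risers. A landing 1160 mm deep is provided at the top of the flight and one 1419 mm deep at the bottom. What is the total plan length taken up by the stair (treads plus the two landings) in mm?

6755 mm

⌈3043/188⌉ = 17 risers.
Each riser is 3043/17 = 179 mm (≤ 188 mm).
From 2R + T = 619: T = 619 − 358 = 261 mm.
Going = (17 − 1) × 261 = 4176 mm.
Enclosure = 4176 + 1160 + 1419 = 6755 mm.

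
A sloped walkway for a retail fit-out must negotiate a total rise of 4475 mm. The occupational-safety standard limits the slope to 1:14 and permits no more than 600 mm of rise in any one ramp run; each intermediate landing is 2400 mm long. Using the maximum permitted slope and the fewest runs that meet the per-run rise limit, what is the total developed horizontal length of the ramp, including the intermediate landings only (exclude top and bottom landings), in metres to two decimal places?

4475 / 600 = 7.458 → round up to 8 ramp runs. That means 7 intermediate landings.
Horizontal run for 4475 mm of rise at 1:14 is 4475 × 14 = 62650 mm.
7 intermediate landings contribute 7 × 2400 = 16800 mm.
Developed length = 62650 + 16800 = 79450 mm.
= 79.45 m.

79.45 m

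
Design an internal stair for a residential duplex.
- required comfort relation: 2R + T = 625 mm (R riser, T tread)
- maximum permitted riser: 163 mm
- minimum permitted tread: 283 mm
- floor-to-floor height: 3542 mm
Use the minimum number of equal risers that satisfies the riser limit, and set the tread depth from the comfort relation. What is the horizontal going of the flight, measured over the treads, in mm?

6363 mm

At most 163 each: 3542/163 = 21.73, giving 22 risers.
Riser R = 3542 / 22 = 161 mm, within the 163 mm limit.
T = 625 − 2·161 = 303 mm, which satisfies the 283 mm minimum.
22 risers give 21 treads; going = 21 × 303 = 6363 mm.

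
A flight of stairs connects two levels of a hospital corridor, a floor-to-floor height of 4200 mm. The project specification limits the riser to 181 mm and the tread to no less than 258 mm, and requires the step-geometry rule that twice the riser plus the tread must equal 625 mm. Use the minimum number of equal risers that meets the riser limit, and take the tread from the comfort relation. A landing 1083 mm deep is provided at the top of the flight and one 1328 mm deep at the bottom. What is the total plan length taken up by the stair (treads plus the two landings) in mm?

At most 181 each: 4200/181 = 23.20, giving 24 risers.
R = 4200 ÷ 24 = 175 mm.
T = 625 − 2·175 = 275 mm, which satisfies the 258 mm minimum.
24 risers give 23 treads; going = 23 × 275 = 6325 mm.
Enclosure = 6325 + 1083 + 1328 = 8736 mm.

8736 mm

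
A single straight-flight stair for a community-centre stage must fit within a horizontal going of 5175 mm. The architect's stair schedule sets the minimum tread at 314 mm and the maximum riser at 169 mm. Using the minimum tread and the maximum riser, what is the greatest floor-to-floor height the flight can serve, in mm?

Treads that fit: ⌊5175 / 314⌋ = 16.
Risers = treads + 1 = 17.
Maximum height = 17 × 169 = 2873 mm.

2873 mm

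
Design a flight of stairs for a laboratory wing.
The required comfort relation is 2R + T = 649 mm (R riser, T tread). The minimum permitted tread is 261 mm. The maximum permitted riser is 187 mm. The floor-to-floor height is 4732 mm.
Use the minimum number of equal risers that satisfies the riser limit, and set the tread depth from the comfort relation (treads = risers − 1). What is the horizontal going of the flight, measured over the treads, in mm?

7125 mm

4732 / 187 = 25.305 → round up to 26 risers.
R = 4732 ÷ 26 = 182 mm.
From 2R + T = 649: T = 649 − 364 = 285 mm.
Going = (26 − 1) × 285 = 7125 mm.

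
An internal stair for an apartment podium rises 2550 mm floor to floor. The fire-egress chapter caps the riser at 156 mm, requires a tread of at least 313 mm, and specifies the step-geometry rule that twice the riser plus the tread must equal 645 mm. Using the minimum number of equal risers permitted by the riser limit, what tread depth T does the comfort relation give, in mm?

2550 / 156 = 16.35, so 17 risers are needed.
Each riser is 2550/17 = 150 mm (≤ 156 mm).
T = 645 − 2·150 = 345 mm, which satisfies the 313 mm minimum.

345 mm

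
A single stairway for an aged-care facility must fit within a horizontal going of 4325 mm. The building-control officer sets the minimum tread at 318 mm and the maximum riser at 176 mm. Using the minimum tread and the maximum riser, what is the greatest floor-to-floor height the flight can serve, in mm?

Treads that fit: ⌊4325 / 318⌋ = 13.
Risers = treads + 1 = 14.
Maximum height = 14 × 176 = 2464 mm.

2464 mm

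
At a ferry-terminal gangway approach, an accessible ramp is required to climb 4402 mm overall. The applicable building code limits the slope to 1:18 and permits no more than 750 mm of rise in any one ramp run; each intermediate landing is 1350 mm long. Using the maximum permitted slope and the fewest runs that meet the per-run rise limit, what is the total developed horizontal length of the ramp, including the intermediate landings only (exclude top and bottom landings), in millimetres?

85986 mm

At most 750 each: 4402/750 = 5.87, giving 6 ramp runs. That means 5 intermediate landings.
Ramp run (horizontal) at 1:18: 4402 × 18 = 79236 mm.
5 intermediate landings contribute 5 × 1350 = 6750 mm.
Developed length = 79236 + 6750 = 85986 mm.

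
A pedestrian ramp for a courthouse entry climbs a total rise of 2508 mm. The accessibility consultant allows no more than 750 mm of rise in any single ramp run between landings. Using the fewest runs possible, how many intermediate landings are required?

2508 / 750 = 3.344 → round up to 4 ramp runs.
4 runs are separated by 3 intermediate landings.

3 intermediate landings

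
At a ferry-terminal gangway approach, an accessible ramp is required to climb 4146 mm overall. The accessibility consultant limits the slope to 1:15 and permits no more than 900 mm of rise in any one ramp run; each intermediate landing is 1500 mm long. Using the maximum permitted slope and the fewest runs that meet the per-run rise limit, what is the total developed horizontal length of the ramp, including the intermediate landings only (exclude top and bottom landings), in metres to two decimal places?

68.19 m

At most 900 each: 4146/900 = 4.61, giving 5 ramp runs. That means 4 intermediate landings.
Ramp run (horizontal) at 1:15: 4146 × 15 = 62190 mm.
4 intermediate landings contribute 4 × 1500 = 6000 mm.
Total developed length = 62190 + 6000 = 68190 mm.
= 68.19 m.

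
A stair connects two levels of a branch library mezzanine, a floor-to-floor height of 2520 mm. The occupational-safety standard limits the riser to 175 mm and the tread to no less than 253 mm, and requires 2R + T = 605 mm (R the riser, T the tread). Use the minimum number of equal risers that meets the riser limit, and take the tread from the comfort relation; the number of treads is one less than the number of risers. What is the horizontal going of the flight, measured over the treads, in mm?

3766 mm

At most 175 each: 2520/175 = 14.40, giving 15 risers.
R = 2520 ÷ 15 = 168 mm.
Tread T = 605 − 2 × 168 = 269 mm (≥ 253 mm).
Going = (15 − 1) × 269 = 3766 mm.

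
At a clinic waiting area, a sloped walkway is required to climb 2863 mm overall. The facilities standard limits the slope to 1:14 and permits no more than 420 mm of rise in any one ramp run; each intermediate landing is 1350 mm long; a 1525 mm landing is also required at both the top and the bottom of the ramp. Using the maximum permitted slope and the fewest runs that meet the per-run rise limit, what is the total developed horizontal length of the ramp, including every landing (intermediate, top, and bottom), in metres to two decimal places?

51.23 m

At most 420 each: 2863/420 = 6.82, giving 7 ramp runs. That means 6 intermediate landings.
Horizontal run for 2863 mm of rise at 1:14 is 2863 × 14 = 40082 mm.
Intermediate landings: 6 × 1350 = 8100 mm.
Top and bottom landings: 2 × 1525 = 3050 mm.
Total = 40082 + 8100 + 3050 = 51232 mm.
= 51.23 m.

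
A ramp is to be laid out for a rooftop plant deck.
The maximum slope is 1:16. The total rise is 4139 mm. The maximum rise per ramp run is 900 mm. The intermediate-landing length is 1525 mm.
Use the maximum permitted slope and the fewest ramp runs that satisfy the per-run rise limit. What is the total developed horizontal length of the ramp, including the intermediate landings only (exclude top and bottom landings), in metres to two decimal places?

72.32 m

4139 / 900 = 4.599 → round up to 5 ramp runs. That means 4 intermediate landings.
Horizontal run for 4139 mm of rise at 1:16 is 4139 × 16 = 66224 mm.
4 intermediate landings contribute 4 × 1525 = 6100 mm.
Total developed length = 66224 + 6100 = 72324 mm.
= 72.32 m.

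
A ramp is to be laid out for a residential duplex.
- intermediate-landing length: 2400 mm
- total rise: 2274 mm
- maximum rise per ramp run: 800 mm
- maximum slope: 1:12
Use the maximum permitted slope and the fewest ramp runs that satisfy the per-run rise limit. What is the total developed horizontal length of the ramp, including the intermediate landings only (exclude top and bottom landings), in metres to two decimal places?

At most 800 each: 2274/800 = 2.84, giving 3 ramp runs. That means 2 intermediate landings.
Ramp run (horizontal) at 1:12: 2274 × 12 = 27288 mm.
2 intermediate landings contribute 2 × 2400 = 4800 mm.
Developed length = 27288 + 4800 = 32088 mm.
= 32.09 m.

32.09 m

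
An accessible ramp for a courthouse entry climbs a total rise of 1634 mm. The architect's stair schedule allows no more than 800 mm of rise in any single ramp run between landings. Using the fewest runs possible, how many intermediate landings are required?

1634 / 800 = 2.04, so 3 ramp runs are needed.
3 runs are separated by 2 intermediate landings.

2 intermediate landings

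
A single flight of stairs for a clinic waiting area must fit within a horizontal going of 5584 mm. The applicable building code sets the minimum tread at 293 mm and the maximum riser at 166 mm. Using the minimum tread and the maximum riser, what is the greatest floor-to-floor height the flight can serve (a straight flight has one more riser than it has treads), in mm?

Treads that fit: ⌊5584 / 293⌋ = 19.
Risers = treads + 1 = 20.
Maximum height = 20 × 166 = 3320 mm.

3320 mm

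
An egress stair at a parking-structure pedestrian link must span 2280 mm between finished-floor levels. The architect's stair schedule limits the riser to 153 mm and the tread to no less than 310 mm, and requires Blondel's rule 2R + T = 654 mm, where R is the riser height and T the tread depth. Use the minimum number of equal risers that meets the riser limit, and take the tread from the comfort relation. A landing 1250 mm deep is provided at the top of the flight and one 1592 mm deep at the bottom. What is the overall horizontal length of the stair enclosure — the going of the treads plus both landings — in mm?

7742 mm

At most 153 each: 2280/153 = 14.90, giving 15 risers.
Each riser is 2280/15 = 152 mm (≤ 153 mm).
Tread T = 654 − 2 × 152 = 350 mm (≥ 310 mm).
Treads = 15 − 1 = 14; going = 14 × 350 = 4900 mm.
Enclosure = 4900 + 1250 + 1592 = 7742 mm.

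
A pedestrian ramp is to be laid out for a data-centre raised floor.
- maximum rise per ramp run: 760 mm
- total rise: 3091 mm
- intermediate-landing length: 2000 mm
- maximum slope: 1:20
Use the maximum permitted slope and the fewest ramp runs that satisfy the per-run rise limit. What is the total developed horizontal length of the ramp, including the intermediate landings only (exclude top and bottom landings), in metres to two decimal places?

3091 / 760 = 4.067 → round up to 5 ramp runs. That means 4 intermediate landings.
Horizontal run for 3091 mm of rise at 1:20 is 3091 × 20 = 61820 mm.
4 intermediate landings contribute 4 × 2000 = 8000 mm.
Total developed length = 61820 + 8000 = 69820 mm.
= 69.82 m.

69.82 m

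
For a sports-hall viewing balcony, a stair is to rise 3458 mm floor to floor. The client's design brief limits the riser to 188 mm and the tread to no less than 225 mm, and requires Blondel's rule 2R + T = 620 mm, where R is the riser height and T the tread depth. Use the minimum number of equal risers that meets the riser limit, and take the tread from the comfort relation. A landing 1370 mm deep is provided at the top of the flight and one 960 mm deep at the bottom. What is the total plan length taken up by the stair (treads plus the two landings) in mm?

3458 / 188 = 18.394 → round up to 19 risers.
Each riser is 3458/19 = 182 mm (≤ 188 mm).
Tread T = 620 − 2 × 182 = 256 mm (≥ 225 mm).
Treads = 19 − 1 = 18; going = 18 × 256 = 4608 mm.
Add landings: 4608 + 1370 + 960 = 6938 mm.

6938 mm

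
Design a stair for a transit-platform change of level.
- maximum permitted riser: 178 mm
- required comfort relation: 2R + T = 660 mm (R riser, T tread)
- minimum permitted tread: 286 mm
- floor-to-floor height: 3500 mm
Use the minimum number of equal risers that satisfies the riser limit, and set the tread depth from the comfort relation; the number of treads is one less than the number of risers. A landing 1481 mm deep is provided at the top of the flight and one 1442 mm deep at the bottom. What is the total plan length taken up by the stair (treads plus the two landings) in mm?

8813 mm

⌈3500/178⌉ = 20 risers.
Each riser is 3500/20 = 175 mm (≤ 178 mm).
From 2R + T = 660: T = 660 − 350 = 310 mm.
20 risers give 19 treads; going = 19 × 310 = 5890 mm.
Enclosure = 5890 + 1481 + 1442 = 8813 mm.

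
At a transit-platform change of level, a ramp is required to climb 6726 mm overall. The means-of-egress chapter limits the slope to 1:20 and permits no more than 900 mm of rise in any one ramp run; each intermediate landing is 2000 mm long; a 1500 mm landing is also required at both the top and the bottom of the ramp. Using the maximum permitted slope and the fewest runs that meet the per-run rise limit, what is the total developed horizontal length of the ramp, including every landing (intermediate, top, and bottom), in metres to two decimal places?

151.52 m

6726 / 900 = 7.47, so 8 ramp runs are needed. That means 7 intermediate landings.
Horizontal run for 6726 mm of rise at 1:20 is 6726 × 20 = 134520 mm.
7 intermediate landings contribute 7 × 2000 = 14000 mm.
Top and bottom landings: 2 × 1500 = 3000 mm.
Total = 134520 + 14000 + 3000 = 151520 mm.
= 151.52 m.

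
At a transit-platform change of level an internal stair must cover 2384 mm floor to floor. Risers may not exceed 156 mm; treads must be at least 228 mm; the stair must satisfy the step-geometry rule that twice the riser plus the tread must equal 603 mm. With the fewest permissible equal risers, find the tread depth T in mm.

305 mm

2384 / 156 = 15.28, so 16 risers are needed.
Riser R = 2384 / 16 = 149 mm, within the 156 mm limit.
Tread T = 603 − 2 × 149 = 305 mm (≥ 228 mm).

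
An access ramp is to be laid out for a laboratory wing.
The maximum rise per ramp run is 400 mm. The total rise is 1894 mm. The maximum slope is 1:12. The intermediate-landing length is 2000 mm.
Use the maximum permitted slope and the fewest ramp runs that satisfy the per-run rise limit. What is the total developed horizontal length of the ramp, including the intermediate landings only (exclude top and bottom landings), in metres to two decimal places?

30.73 m

⌈1894/400⌉ = 5 ramp runs. That means 4 intermediate landings.
Ramp run (horizontal) at 1:12: 1894 × 12 = 22728 mm.
Intermediate landings: 4 × 2000 = 8000 mm.
Total developed length = 22728 + 8000 = 30728 mm.
= 30.73 m.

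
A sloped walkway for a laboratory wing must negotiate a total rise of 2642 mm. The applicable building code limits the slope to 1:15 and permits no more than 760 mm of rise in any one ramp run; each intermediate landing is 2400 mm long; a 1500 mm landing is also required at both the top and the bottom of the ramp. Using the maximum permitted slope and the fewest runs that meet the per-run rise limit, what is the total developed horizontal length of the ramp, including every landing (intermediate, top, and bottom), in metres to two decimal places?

49.83 m

2642 / 760 = 3.48, so 4 ramp runs are needed. That means 3 intermediate landings.
Horizontal run for 2642 mm of rise at 1:15 is 2642 × 15 = 39630 mm.
Intermediate landings: 3 × 2400 = 7200 mm.
Top and bottom landings: 2 × 1500 = 3000 mm.
Total = 39630 + 7200 + 3000 = 49830 mm.
= 49.83 m.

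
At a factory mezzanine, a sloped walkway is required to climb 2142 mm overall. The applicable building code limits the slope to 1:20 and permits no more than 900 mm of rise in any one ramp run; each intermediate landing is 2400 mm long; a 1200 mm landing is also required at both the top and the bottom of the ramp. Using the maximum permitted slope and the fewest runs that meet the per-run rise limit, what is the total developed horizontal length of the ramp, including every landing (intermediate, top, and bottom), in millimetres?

⌈2142/900⌉ = 3 ramp runs. That means 2 intermediate landings.
Horizontal run for 2142 mm of rise at 1:20 is 2142 × 20 = 42840 mm.
Intermediate landings: 2 × 2400 = 4800 mm.
Top and bottom landings: 2 × 1200 = 2400 mm.
Total = 42840 + 4800 + 2400 = 50040 mm.

50040 mm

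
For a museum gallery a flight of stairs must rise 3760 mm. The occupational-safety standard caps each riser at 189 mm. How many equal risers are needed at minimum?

20 risers

At most 189 each: 3760/189 = 19.89, giving 20 risers.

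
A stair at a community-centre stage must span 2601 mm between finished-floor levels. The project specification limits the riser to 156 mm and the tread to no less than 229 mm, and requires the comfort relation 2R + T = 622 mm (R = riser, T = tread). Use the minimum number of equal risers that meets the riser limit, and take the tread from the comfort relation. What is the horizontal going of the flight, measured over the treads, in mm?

5056 mm

At most 156 each: 2601/156 = 16.67, giving 17 risers.
Riser R = 2601 / 17 = 153 mm, within the 156 mm limit.
From 2R + T = 622: T = 622 − 306 = 316 mm.
17 risers give 16 treads; going = 16 × 316 = 5056 mm.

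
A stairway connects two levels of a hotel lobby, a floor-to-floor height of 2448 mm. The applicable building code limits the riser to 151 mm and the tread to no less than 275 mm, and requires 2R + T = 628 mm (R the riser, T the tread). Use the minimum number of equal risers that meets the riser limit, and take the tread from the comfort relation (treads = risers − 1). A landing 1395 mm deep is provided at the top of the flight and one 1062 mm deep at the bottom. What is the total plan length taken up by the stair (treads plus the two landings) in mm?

2448 / 151 = 16.21, so 17 risers are needed.
Riser R = 2448 / 17 = 144 mm, within the 151 mm limit.
From 2R + T = 628: T = 628 − 288 = 340 mm.
Going = (17 − 1) × 340 = 5440 mm.
Enclosure = 5440 + 1395 + 1062 = 7897 mm.

7897 mm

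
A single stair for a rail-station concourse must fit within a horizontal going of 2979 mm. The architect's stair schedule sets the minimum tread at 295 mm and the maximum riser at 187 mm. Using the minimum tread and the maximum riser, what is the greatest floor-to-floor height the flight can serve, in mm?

2979 / 295 = 10.10, so 10 treads fit.
Risers = treads + 1 = 11.
Maximum height = 11 × 187 = 2057 mm.

2057 mm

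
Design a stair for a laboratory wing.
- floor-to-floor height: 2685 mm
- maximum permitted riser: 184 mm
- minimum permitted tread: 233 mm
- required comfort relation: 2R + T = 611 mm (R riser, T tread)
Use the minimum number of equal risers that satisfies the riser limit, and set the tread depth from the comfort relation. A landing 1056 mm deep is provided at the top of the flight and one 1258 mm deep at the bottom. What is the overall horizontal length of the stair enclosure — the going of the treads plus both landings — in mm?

5856 mm

At most 184 each: 2685/184 = 14.59, giving 15 risers.
Each riser is 2685/15 = 179 mm (≤ 184 mm).
Tread T = 611 − 2 × 179 = 253 mm (≥ 233 mm).
Going = (15 − 1) × 253 = 3542 mm.
Add landings: 3542 + 1056 + 1258 = 5856 mm.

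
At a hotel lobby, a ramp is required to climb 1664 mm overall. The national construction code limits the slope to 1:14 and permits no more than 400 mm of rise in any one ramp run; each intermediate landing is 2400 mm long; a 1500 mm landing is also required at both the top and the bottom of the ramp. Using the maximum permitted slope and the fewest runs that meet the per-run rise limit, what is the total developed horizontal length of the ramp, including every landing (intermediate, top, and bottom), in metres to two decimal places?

35.90 m

1664 / 400 = 4.16, so 5 ramp runs are needed. That means 4 intermediate landings.
Ramp run (horizontal) at 1:14: 1664 × 14 = 23296 mm.
4 intermediate landings contribute 4 × 2400 = 9600 mm.
Top and bottom landings: 2 × 1500 = 3000 mm.
Total = 23296 + 9600 + 3000 = 35896 mm.
= 35.90 m.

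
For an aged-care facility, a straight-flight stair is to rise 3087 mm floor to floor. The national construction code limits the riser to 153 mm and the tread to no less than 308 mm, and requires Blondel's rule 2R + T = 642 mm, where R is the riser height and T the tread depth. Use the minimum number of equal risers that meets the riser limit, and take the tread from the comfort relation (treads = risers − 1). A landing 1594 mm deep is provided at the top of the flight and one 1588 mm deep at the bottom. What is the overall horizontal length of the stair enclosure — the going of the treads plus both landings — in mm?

At most 153 each: 3087/153 = 20.18, giving 21 risers.
Riser R = 3087 / 21 = 147 mm, within the 153 mm limit.
From 2R + T = 642: T = 642 − 294 = 348 mm.
21 risers give 20 treads; going = 20 × 348 = 6960 mm.
Enclosure = 6960 + 1594 + 1588 = 10142 mm.

10142 mm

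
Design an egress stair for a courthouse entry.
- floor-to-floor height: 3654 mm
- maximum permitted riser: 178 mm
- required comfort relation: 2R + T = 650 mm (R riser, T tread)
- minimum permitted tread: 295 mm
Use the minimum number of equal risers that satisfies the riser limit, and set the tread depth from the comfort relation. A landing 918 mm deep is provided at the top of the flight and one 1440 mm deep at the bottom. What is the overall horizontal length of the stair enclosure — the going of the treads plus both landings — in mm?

8398 mm

⌈3654/178⌉ = 21 risers.
Riser R = 3654 / 21 = 174 mm, within the 178 mm limit.
Tread T = 650 − 2 × 174 = 302 mm (≥ 295 mm).
Treads = 21 − 1 = 20; going = 20 × 302 = 6040 mm.
Enclosure = 6040 + 918 + 1440 = 8398 mm.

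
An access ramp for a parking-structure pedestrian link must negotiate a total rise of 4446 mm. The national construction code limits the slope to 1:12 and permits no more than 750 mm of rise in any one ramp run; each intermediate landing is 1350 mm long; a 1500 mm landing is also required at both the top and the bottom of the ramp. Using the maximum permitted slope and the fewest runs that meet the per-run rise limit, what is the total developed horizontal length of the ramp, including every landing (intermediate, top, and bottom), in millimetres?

63102 mm

⌈4446/750⌉ = 6 ramp runs. That means 5 intermediate landings.
Horizontal run for 4446 mm of rise at 1:12 is 4446 × 12 = 53352 mm.
Intermediate landings: 5 × 1350 = 6750 mm.
Top and bottom landings: 2 × 1500 = 3000 mm.
Total = 53352 + 6750 + 3000 = 63102 mm.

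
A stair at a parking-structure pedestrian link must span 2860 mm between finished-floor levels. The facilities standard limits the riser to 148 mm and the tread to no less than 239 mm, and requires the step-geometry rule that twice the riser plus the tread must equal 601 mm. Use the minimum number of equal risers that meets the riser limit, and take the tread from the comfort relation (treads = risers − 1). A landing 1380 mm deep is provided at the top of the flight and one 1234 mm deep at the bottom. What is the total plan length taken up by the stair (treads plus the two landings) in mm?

⌈2860/148⌉ = 20 risers.
Each riser is 2860/20 = 143 mm (≤ 148 mm).
From 2R + T = 601: T = 601 − 286 = 315 mm.
Going = (20 − 1) × 315 = 5985 mm.
Enclosure = 5985 + 1380 + 1234 = 8599 mm.

8599 mm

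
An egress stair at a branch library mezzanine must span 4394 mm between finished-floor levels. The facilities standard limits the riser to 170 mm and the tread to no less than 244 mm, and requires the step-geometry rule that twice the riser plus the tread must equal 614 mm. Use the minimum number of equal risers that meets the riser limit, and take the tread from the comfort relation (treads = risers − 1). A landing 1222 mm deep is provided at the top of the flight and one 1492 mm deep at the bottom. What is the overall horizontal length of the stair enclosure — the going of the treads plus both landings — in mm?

9614 mm

4394 / 170 = 25.847 → round up to 26 risers.
Riser R = 4394 / 26 = 169 mm, within the 170 mm limit.
T = 614 − 2·169 = 276 mm, which satisfies the 244 mm minimum.
Treads = 26 − 1 = 25; going = 25 × 276 = 6900 mm.
Add landings: 6900 + 1222 + 1492 = 9614 mm.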